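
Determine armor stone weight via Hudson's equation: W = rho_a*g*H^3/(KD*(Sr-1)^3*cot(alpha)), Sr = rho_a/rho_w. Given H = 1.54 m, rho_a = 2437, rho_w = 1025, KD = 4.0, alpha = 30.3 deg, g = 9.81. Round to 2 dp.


Sr = rho_a / rho_w = 2437 / 1025 = 2.377561
(Sr - 1) = 1.377561
(Sr - 1)^3 = 2.614162
cot(30.3) = 1 / tan(30.3) = 1 / 0.584353 = 1.711295
Numerator = 2437 * 9.81 * 1.54^3 = 87314.5659
Denominator = 4.0 * 2.614162 * 1.711295 = 17.894408
W = 87314.5659 / 17.894408
W = 4879.43 N

4879.43


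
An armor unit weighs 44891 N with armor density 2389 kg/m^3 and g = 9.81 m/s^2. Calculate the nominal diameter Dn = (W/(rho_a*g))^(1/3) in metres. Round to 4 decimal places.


V = W / (rho_a * g)
V = 44891 / (2389 * 9.81)
V = 44891 / 23436.09
V = 1.915465 m^3
Dn = V^(1/3) = 1.915465^(1/3)
Dn = 1.2419 m

1.2419


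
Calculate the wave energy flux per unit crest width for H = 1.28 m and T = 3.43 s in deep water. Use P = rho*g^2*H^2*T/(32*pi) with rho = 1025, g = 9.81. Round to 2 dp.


P = rho * g^2 * H^2 * T / (32 * pi)
P = 1025 * 9.81^2 * 1.28^2 * 3.43 / (32 * pi)
P = 1025 * 96.2361 * 1.6384 * 3.43 / 100.53096
P = 5514.12 W/m

5514.12


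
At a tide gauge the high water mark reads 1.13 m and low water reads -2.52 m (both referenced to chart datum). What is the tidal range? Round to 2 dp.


Tidal range = High water - Low water
Tidal range = 1.13 - (-2.52)
Tidal range = 3.65 m

3.65


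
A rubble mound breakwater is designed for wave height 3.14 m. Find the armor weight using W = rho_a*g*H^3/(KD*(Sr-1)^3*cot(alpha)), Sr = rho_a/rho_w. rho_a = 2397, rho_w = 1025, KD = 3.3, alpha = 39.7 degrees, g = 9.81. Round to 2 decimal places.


Sr = rho_a / rho_w = 2397 / 1025 = 2.338537
(Sr - 1) = 1.338537
(Sr - 1)^3 = 2.398229
cot(39.7) = 1 / tan(39.7) = 1 / 0.830216 = 1.204506
Numerator = 2397 * 9.81 * 3.14^3 = 727990.9587
Denominator = 3.3 * 2.398229 * 1.204506 = 9.532649
W = 727990.9587 / 9.532649
W = 76368.17 N

76368.17


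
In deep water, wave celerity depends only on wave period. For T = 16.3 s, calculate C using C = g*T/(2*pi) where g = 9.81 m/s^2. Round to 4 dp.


We use the deep-water celerity formula:
C = g * T / (2 * pi)
C = 9.81 * 16.3 / (2 * 3.14159...)
C = 159.903000 / 6.283185
C = 25.4494 m/s

25.4494


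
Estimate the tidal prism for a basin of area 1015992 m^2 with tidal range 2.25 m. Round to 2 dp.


Tidal prism = Area * Tidal range
P = 1015992 * 2.25
P = 2285982.00 m^3

2285982.00


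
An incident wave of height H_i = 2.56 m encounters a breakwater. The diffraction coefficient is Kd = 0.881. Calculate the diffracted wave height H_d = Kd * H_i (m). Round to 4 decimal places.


H_d = Kd * H_i
H_d = 0.881 * 2.56
H_d = 2.2554 m

2.2554


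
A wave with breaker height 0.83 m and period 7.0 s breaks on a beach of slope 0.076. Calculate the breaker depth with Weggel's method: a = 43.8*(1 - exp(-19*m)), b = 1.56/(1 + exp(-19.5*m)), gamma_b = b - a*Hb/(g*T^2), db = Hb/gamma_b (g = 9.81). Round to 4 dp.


a = 43.8 * (1 - exp(-19 * m))
exp(-19 * 0.076) = exp(-1.4440) = 0.235982
a = 43.8 * (1 - 0.235982) = 33.463991
b = 1.56 / (1 + exp(-19.5 * m))
exp(-19.5 * 0.076) = exp(-1.4820) = 0.227183
b = 1.56 / (1 + 0.227183) = 1.271204
Hb / (g * T^2) = 0.83 / (9.81 * 7.0^2) = 0.83 / 480.6900 = 0.00172668
gamma_b = b - a * Hb/(g*T^2) = 1.271204 - 33.463991 * 0.00172668 = 1.213422
db = Hb / gamma_b = 0.83 / 1.213422
db = 0.6840 m

0.6840


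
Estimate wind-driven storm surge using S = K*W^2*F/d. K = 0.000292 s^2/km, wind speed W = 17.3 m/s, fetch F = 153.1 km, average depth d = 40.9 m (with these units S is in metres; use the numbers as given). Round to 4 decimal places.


S = K * W^2 * F / d
W^2 = 17.3^2 = 299.29
S = 0.000292 * 299.29 * 153.1 / 40.9
Numerator = 0.000292 * 299.29 * 153.1 = 13.379819
S = 13.379819 / 40.9 = 0.3271 m

0.3271


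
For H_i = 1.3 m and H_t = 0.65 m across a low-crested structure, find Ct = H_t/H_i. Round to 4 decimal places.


Ct = H_t / H_i
Ct = 0.65 / 1.3
Ct = 0.5000

0.5000


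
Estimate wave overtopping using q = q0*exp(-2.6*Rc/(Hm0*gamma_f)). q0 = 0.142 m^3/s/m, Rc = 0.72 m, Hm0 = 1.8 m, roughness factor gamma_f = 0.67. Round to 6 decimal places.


q = q0 * exp(-2.6 * Rc / (Hm0 * gamma_f))
Exponent = -2.6 * 0.72 / (1.8 * 0.67)
= -2.6 * 0.72 / 1.2060
= -1.552239
exp(-1.552239) = 0.211773
q = 0.142 * 0.211773
q = 0.030072 m^3/s/m

0.030072


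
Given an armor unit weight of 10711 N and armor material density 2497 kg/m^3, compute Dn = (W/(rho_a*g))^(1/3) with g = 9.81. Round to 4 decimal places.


V = W / (rho_a * g)
V = 10711 / (2497 * 9.81)
V = 10711 / 24495.57
V = 0.437263 m^3
Dn = V^(1/3) = 0.437263^(1/3)
Dn = 0.7590 m

0.7590


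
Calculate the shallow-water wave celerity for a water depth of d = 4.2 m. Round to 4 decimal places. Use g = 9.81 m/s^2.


Using the shallow-water approximation:
C = sqrt(g * d) = sqrt(9.81 * 4.2)
C = sqrt(41.2020)
C = 6.4189 m/s

6.4189


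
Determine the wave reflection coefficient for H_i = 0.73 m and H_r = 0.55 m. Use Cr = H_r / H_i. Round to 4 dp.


Cr = H_r / H_i
Cr = 0.55 / 0.73
Cr = 0.7534

0.7534


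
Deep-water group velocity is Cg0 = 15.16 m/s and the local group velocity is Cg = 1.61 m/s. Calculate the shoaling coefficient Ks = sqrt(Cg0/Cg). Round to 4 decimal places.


Ks = sqrt(Cg0 / Cg)
Ks = sqrt(15.16 / 1.61)
Ks = sqrt(9.4161)
Ks = 3.0686

3.0686


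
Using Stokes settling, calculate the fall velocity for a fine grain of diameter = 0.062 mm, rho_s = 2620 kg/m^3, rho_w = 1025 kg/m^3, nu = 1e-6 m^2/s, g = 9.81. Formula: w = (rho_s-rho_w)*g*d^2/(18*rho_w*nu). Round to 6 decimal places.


w = (rho_s - rho_w) * g * d^2 / (18 * rho_w * nu)
d = 0.062 mm = 0.000062 m
rho_s - rho_w = 2620 - 1025 = 1595
Numerator = 1595 * 9.81 * (0.000062)^2 = 0.000060146876
Denominator = 18 * 1025 * 1e-6 = 0.018450
w = 0.003260 m/s

0.003260


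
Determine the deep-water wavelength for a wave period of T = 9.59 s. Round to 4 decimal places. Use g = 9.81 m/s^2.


L0 = g * T^2 / (2 * pi)
L0 = 9.81 * 9.59^2 / (2 * pi)
L0 = 9.81 * 91.9681 / 6.28319
L0 = 902.2071 / 6.28319
L0 = 143.5907 m

143.5907


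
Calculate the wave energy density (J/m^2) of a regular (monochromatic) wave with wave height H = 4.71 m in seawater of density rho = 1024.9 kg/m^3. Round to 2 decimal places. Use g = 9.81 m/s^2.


E = (1/8) * rho * g * H^2
E = (1/8) * 1024.9 * 9.81 * 4.71^2
E = 0.125 * 1024.9 * 9.81 * 22.1841
E = 27880.61 J/m^2

27880.61


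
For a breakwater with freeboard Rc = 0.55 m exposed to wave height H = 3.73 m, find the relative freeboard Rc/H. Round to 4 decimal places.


Relative freeboard = Rc / H
= 0.55 / 3.73
= 0.1475

0.1475


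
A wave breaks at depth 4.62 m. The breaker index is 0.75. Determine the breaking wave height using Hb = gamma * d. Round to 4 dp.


Hb = gamma * d
Hb = 0.75 * 4.62
Hb = 3.4650 m

3.4650


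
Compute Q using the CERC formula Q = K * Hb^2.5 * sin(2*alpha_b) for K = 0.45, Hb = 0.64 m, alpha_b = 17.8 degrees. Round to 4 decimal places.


Q = K * Hb^2.5 * sin(2 * alpha_b)
Hb^2.5 = 0.64^2.5 = 0.327680
sin(2 * 17.8) = sin(35.6) = 0.582123
Q = 0.45 * 0.327680 * 0.582123
Q = 0.0858 m^3/s

0.0858


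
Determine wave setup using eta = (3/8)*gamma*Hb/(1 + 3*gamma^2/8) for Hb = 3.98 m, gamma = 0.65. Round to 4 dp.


eta = (3/8) * gamma * Hb / (1 + 3*gamma^2/8)
Numerator = (3/8) * 0.65 * 3.98 = 0.970125
Denominator = 1 + 3*0.65^2/8 = 1 + 0.158438 = 1.158438
eta = 0.970125 / 1.158438
eta = 0.8374 m

0.8374


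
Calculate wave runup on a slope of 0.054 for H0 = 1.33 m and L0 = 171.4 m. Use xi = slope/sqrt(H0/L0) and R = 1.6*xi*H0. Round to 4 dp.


xi = slope / sqrt(H0/L0)
H0/L0 = 1.33/171.4 = 0.007760
sqrt(0.007760) = 0.088089
xi = 0.054 / 0.088089 = 0.613018
R = 1.6 * xi * H0 = 1.6 * 0.613018 * 1.33
R = 1.3045 m

1.3045


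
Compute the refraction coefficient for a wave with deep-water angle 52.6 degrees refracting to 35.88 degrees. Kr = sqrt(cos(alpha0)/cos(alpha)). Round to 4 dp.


Kr = sqrt(cos(alpha0) / cos(alpha))
cos(52.6) = 0.607376
cos(35.88) = 0.810246
Kr = sqrt(0.607376 / 0.810246)
Kr = sqrt(0.749619)
Kr = 0.8658

0.8658


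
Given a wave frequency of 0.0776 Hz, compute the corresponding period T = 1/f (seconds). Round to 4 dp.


T = 1 / f
T = 1 / 0.0776
T = 12.8866 s

12.8866


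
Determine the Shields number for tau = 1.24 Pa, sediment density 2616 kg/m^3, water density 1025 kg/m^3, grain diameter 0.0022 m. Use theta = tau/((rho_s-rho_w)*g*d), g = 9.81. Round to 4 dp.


theta = tau / ((rho_s - rho_w) * g * d)
rho_s - rho_w = 2616 - 1025 = 1591
Denominator = 1591 * 9.81 * 0.0022 = 34.336962
theta = 1.24 / 34.336962
theta = 0.0361

0.0361


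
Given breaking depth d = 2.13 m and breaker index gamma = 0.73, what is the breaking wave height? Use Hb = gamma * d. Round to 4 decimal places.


Hb = gamma * d
Hb = 0.73 * 2.13
Hb = 1.5549 m

1.5549


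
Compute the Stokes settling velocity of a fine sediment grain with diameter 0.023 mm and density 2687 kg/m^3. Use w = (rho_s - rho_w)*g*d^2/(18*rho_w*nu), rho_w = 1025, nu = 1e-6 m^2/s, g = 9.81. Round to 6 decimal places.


w = (rho_s - rho_w) * g * d^2 / (18 * rho_w * nu)
d = 0.023 mm = 0.000023 m
rho_s - rho_w = 2687 - 1025 = 1662
Numerator = 1662 * 9.81 * (0.000023)^2 = 0.000008624932
Denominator = 18 * 1025 * 1e-6 = 0.018450
w = 0.000467 m/s

0.000467


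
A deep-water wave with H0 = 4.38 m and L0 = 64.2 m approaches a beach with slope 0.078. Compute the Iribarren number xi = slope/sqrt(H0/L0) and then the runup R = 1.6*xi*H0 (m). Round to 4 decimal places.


xi = slope / sqrt(H0/L0)
H0/L0 = 4.38/64.2 = 0.068224
sqrt(0.068224) = 0.261198
xi = 0.078 / 0.261198 = 0.298624
R = 1.6 * xi * H0 = 1.6 * 0.298624 * 4.38
R = 2.0928 m

2.0928


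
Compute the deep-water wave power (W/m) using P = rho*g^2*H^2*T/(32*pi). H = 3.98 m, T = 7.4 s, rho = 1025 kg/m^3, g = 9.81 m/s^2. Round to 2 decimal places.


P = rho * g^2 * H^2 * T / (32 * pi)
P = 1025 * 9.81^2 * 3.98^2 * 7.4 / (32 * pi)
P = 1025 * 96.2361 * 15.8404 * 7.4 / 100.53096
P = 115016.43 W/m

115016.43


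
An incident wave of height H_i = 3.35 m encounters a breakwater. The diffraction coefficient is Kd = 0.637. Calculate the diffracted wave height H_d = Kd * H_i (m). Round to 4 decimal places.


H_d = Kd * H_i
H_d = 0.637 * 3.35
H_d = 2.1340 m

2.1340


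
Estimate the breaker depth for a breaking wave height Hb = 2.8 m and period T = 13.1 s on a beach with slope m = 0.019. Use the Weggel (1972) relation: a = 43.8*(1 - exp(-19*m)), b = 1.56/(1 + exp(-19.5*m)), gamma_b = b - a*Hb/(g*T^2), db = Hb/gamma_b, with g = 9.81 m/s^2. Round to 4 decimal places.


a = 43.8 * (1 - exp(-19 * m))
exp(-19 * 0.019) = exp(-0.3610) = 0.696979
a = 43.8 * (1 - 0.696979) = 13.272320
b = 1.56 / (1 + exp(-19.5 * m))
exp(-19.5 * 0.019) = exp(-0.3705) = 0.690389
b = 1.56 / (1 + 0.690389) = 0.922864
Hb / (g * T^2) = 2.8 / (9.81 * 13.1^2) = 2.8 / 1683.4941 = 0.00166321
gamma_b = b - a * Hb/(g*T^2) = 0.922864 - 13.272320 * 0.00166321 = 0.900790
db = Hb / gamma_b = 2.8 / 0.900790
db = 3.1084 m

3.1084


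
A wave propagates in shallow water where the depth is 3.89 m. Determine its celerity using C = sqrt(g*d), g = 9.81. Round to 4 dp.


Using the shallow-water approximation:
C = sqrt(g * d) = sqrt(9.81 * 3.89)
C = sqrt(38.1609)
C = 6.1775 m/s

6.1775


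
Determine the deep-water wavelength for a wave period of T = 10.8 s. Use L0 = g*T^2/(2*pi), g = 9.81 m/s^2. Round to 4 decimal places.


L0 = g * T^2 / (2 * pi)
L0 = 9.81 * 10.8^2 / (2 * pi)
L0 = 9.81 * 116.6400 / 6.28319
L0 = 1144.2384 / 6.28319
L0 = 182.1112 m

182.1112


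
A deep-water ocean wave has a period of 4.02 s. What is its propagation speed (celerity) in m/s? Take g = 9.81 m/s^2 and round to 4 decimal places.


We use the deep-water celerity formula:
C = g * T / (2 * pi)
C = 9.81 * 4.02 / (2 * 3.14159...)
C = 39.436200 / 6.283185
C = 6.2765 m/s

6.2765


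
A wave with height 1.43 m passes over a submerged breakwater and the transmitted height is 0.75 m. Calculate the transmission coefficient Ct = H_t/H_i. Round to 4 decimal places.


Ct = H_t / H_i
Ct = 0.75 / 1.43
Ct = 0.5245

0.5245


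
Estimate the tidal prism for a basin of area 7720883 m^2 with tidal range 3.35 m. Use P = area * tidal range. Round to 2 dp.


Tidal prism = Area * Tidal range
P = 7720883 * 3.35
P = 25864958.05 m^3

25864958.05


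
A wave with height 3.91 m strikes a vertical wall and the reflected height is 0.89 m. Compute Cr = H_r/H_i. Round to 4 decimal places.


Cr = H_r / H_i
Cr = 0.89 / 3.91
Cr = 0.2276

0.2276


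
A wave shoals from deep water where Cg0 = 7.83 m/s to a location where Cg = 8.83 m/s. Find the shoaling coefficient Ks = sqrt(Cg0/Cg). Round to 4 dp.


Ks = sqrt(Cg0 / Cg)
Ks = sqrt(7.83 / 8.83)
Ks = sqrt(0.8867)
Ks = 0.9417

0.9417


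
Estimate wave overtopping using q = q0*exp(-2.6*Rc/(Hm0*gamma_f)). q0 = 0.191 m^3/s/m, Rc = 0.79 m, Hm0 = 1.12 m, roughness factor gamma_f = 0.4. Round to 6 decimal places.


q = q0 * exp(-2.6 * Rc / (Hm0 * gamma_f))
Exponent = -2.6 * 0.79 / (1.12 * 0.4)
= -2.6 * 0.79 / 0.4480
= -4.584821
exp(-4.584821) = 0.010206
q = 0.191 * 0.010206
q = 0.001949 m^3/s/m

0.001949


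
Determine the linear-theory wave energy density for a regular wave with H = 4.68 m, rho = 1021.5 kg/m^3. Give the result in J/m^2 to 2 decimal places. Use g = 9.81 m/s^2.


E = (1/8) * rho * g * H^2
E = (1/8) * 1021.5 * 9.81 * 4.68^2
E = 0.125 * 1021.5 * 9.81 * 21.9024
E = 27435.26 J/m^2

27435.26


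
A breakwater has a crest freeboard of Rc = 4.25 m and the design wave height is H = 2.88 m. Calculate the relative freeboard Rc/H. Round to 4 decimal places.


Relative freeboard = Rc / H
= 4.25 / 2.88
= 1.4757

1.4757


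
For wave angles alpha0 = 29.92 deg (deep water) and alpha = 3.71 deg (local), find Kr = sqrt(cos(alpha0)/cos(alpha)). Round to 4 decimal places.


Kr = sqrt(cos(alpha0) / cos(alpha))
cos(29.92) = 0.866723
cos(3.71) = 0.997904
Kr = sqrt(0.866723 / 0.997904)
Kr = sqrt(0.868543)
Kr = 0.9320

0.9320


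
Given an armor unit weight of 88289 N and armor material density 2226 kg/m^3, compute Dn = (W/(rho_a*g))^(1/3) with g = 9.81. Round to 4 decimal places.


V = W / (rho_a * g)
V = 88289 / (2226 * 9.81)
V = 88289 / 21837.06
V = 4.043081 m^3
Dn = V^(1/3) = 4.043081^(1/3)
Dn = 1.5931 m

1.5931


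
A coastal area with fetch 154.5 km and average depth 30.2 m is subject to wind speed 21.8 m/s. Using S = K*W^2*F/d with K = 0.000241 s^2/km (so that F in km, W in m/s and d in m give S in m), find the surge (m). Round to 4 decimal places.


S = K * W^2 * F / d
W^2 = 21.8^2 = 475.24
S = 0.000241 * 475.24 * 154.5 / 30.2
Numerator = 0.000241 * 475.24 * 154.5 = 17.695324
S = 17.695324 / 30.2 = 0.5859 m

0.5859


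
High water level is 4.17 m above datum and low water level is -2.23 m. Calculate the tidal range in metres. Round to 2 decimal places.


Tidal range = High water - Low water
Tidal range = 4.17 - (-2.23)
Tidal range = 6.40 m

6.40


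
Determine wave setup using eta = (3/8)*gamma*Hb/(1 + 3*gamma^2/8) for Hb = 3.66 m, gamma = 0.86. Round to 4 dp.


eta = (3/8) * gamma * Hb / (1 + 3*gamma^2/8)
Numerator = (3/8) * 0.86 * 3.66 = 1.180350
Denominator = 1 + 3*0.86^2/8 = 1 + 0.277350 = 1.277350
eta = 1.180350 / 1.277350
eta = 0.9241 m

0.9241


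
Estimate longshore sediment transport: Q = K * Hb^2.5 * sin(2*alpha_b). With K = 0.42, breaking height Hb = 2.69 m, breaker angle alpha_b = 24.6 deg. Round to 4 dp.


Q = K * Hb^2.5 * sin(2 * alpha_b)
Hb^2.5 = 2.69^2.5 = 11.868086
sin(2 * 24.6) = sin(49.2) = 0.756995
Q = 0.42 * 11.868086 * 0.756995
Q = 3.7733 m^3/s

3.7733


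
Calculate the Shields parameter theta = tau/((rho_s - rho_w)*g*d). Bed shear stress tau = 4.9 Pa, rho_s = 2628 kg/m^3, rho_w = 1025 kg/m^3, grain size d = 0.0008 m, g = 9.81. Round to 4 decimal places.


theta = tau / ((rho_s - rho_w) * g * d)
rho_s - rho_w = 2628 - 1025 = 1603
Denominator = 1603 * 9.81 * 0.0008 = 12.580344
theta = 4.9 / 12.580344
theta = 0.3895

0.3895


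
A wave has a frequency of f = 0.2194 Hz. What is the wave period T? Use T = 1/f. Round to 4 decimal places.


T = 1 / f
T = 1 / 0.2194
T = 4.5579 s

4.5579


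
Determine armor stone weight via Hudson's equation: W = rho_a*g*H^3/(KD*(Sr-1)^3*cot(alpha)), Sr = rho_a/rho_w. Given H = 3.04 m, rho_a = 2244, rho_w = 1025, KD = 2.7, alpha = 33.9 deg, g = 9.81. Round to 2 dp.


Sr = rho_a / rho_w = 2244 / 1025 = 2.189268
(Sr - 1) = 1.189268
(Sr - 1)^3 = 1.682052
cot(33.9) = 1 / tan(33.9) = 1 / 0.671972 = 1.488157
Numerator = 2244 * 9.81 * 3.04^3 = 618461.4165
Denominator = 2.7 * 1.682052 * 1.488157 = 6.758527
W = 618461.4165 / 6.758527
W = 91508.32 N

91508.32


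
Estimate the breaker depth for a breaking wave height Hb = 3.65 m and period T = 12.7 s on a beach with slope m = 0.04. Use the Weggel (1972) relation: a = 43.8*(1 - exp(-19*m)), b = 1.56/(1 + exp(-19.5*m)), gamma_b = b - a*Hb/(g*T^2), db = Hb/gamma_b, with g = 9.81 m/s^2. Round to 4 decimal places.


a = 43.8 * (1 - exp(-19 * m))
exp(-19 * 0.04) = exp(-0.7600) = 0.467666
a = 43.8 * (1 - 0.467666) = 23.316210
b = 1.56 / (1 + exp(-19.5 * m))
exp(-19.5 * 0.04) = exp(-0.7800) = 0.458406
b = 1.56 / (1 + 0.458406) = 1.069661
Hb / (g * T^2) = 3.65 / (9.81 * 12.7^2) = 3.65 / 1582.2549 = 0.00230683
gamma_b = b - a * Hb/(g*T^2) = 1.069661 - 23.316210 * 0.00230683 = 1.015874
db = Hb / gamma_b = 3.65 / 1.015874
db = 3.5930 m

3.5930


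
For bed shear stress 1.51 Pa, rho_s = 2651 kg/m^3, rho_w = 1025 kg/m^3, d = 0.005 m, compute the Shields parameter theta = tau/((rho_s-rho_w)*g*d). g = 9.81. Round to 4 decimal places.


theta = tau / ((rho_s - rho_w) * g * d)
rho_s - rho_w = 2651 - 1025 = 1626
Denominator = 1626 * 9.81 * 0.005 = 79.755300
theta = 1.51 / 79.755300
theta = 0.0189

0.0189


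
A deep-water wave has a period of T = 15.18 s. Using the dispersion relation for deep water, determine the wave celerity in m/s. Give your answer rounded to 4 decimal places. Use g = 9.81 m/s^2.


We use the deep-water celerity formula:
C = g * T / (2 * pi)
C = 9.81 * 15.18 / (2 * 3.14159...)
C = 148.915800 / 6.283185
C = 23.7007 m/s

23.7007


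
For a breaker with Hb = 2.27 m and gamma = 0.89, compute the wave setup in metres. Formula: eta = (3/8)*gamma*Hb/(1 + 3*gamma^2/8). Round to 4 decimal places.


eta = (3/8) * gamma * Hb / (1 + 3*gamma^2/8)
Numerator = (3/8) * 0.89 * 2.27 = 0.757613
Denominator = 1 + 3*0.89^2/8 = 1 + 0.297038 = 1.297038
eta = 0.757613 / 1.297038
eta = 0.5841 m

0.5841


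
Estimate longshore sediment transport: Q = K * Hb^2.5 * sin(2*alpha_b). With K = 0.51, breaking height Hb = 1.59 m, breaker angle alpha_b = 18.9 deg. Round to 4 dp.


Q = K * Hb^2.5 * sin(2 * alpha_b)
Hb^2.5 = 1.59^2.5 = 3.187813
sin(2 * 18.9) = sin(37.8) = 0.612907
Q = 0.51 * 3.187813 * 0.612907
Q = 0.9965 m^3/s

0.9965


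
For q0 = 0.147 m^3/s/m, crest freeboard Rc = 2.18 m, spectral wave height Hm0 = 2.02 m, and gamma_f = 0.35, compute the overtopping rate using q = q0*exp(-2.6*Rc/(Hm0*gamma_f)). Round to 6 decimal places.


q = q0 * exp(-2.6 * Rc / (Hm0 * gamma_f))
Exponent = -2.6 * 2.18 / (2.02 * 0.35)
= -2.6 * 2.18 / 0.7070
= -8.016973
exp(-8.016973) = 0.000330
q = 0.147 * 0.000330
q = 0.000048 m^3/s/m

0.000048


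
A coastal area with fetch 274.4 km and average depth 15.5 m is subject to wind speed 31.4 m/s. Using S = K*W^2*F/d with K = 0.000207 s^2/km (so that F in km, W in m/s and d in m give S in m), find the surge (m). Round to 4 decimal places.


S = K * W^2 * F / d
W^2 = 31.4^2 = 985.96
S = 0.000207 * 985.96 * 274.4 / 15.5
Numerator = 0.000207 * 985.96 * 274.4 = 56.003317
S = 56.003317 / 15.5 = 3.6131 m

3.6131


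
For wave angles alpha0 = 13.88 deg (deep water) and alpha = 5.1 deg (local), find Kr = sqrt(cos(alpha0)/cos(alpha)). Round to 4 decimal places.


Kr = sqrt(cos(alpha0) / cos(alpha))
cos(13.88) = 0.970800
cos(5.1) = 0.996041
Kr = sqrt(0.970800 / 0.996041)
Kr = sqrt(0.974659)
Kr = 0.9872

0.9872


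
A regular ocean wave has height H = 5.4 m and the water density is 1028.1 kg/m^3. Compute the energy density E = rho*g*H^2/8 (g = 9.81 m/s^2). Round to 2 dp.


E = (1/8) * rho * g * H^2
E = (1/8) * 1028.1 * 9.81 * 5.4^2
E = 0.125 * 1028.1 * 9.81 * 29.1600
E = 36762.23 J/m^2

36762.23


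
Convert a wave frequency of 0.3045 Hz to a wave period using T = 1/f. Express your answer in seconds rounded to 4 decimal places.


T = 1 / f
T = 1 / 0.3045
T = 3.2841 s

3.2841


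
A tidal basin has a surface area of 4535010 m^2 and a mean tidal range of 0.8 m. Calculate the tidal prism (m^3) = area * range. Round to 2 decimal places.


Tidal prism = Area * Tidal range
P = 4535010 * 0.8
P = 3628008.00 m^3

3628008.00


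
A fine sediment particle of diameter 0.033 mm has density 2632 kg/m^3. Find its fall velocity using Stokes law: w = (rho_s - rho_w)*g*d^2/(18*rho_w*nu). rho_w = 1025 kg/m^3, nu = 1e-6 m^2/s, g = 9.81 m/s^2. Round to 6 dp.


w = (rho_s - rho_w) * g * d^2 / (18 * rho_w * nu)
d = 0.033 mm = 0.000033 m
rho_s - rho_w = 2632 - 1025 = 1607
Numerator = 1607 * 9.81 * (0.000033)^2 = 0.000017167726
Denominator = 18 * 1025 * 1e-6 = 0.018450
w = 0.000931 m/s

0.000931


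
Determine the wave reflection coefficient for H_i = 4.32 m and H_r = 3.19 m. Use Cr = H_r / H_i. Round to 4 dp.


Cr = H_r / H_i
Cr = 3.19 / 4.32
Cr = 0.7384

0.7384


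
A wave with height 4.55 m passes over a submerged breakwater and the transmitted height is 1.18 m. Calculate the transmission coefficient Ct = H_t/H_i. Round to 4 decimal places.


Ct = H_t / H_i
Ct = 1.18 / 4.55
Ct = 0.2593

0.2593


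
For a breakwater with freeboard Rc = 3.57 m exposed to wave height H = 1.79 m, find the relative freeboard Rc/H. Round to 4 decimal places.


Relative freeboard = Rc / H
= 3.57 / 1.79
= 1.9944

1.9944


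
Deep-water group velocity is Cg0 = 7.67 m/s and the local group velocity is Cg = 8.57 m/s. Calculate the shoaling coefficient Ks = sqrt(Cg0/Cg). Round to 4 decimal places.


Ks = sqrt(Cg0 / Cg)
Ks = sqrt(7.67 / 8.57)
Ks = sqrt(0.8950)
Ks = 0.9460

0.9460


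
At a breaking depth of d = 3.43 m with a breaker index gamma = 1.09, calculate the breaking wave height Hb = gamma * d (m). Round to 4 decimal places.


Hb = gamma * d
Hb = 1.09 * 3.43
Hb = 3.7387 m

3.7387


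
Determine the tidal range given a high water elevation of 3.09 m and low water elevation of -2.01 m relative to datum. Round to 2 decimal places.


Tidal range = High water - Low water
Tidal range = 3.09 - (-2.01)
Tidal range = 5.10 m

5.10


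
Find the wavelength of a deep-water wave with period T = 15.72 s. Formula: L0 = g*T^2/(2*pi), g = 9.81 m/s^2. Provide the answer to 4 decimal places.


L0 = g * T^2 / (2 * pi)
L0 = 9.81 * 15.72^2 / (2 * pi)
L0 = 9.81 * 247.1184 / 6.28319
L0 = 2424.2315 / 6.28319
L0 = 385.8284 m

385.8284


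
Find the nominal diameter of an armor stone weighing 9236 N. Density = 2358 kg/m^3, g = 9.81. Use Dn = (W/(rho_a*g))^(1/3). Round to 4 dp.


V = W / (rho_a * g)
V = 9236 / (2358 * 9.81)
V = 9236 / 23131.98
V = 0.399274 m^3
Dn = V^(1/3) = 0.399274^(1/3)
Dn = 0.7364 m

0.7364


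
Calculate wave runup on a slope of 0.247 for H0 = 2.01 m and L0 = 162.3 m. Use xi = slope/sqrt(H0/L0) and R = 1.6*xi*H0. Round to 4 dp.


xi = slope / sqrt(H0/L0)
H0/L0 = 2.01/162.3 = 0.012384
sqrt(0.012384) = 0.111286
xi = 0.247 / 0.111286 = 2.219516
R = 1.6 * xi * H0 = 1.6 * 2.219516 * 2.01
R = 7.1380 m

7.1380


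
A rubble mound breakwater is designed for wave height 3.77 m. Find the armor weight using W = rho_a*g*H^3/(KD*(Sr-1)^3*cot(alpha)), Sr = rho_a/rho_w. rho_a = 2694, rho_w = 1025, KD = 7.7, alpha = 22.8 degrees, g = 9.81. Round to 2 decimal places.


Sr = rho_a / rho_w = 2694 / 1025 = 2.628293
(Sr - 1) = 1.628293
(Sr - 1)^3 = 4.317153
cot(22.8) = 1 / tan(22.8) = 1 / 0.420361 = 2.378906
Numerator = 2694 * 9.81 * 3.77^3 = 1416089.3265
Denominator = 7.7 * 4.317153 * 2.378906 = 79.079774
W = 1416089.3265 / 79.079774
W = 17907.10 N

17907.10


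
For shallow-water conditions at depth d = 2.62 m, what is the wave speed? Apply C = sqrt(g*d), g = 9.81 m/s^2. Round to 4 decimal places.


Using the shallow-water approximation:
C = sqrt(g * d) = sqrt(9.81 * 2.62)
C = sqrt(25.7022)
C = 5.0697 m/s

5.0697


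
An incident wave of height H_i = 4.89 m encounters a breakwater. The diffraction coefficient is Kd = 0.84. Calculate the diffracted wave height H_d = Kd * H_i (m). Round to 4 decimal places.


H_d = Kd * H_i
H_d = 0.84 * 4.89
H_d = 4.1076 m

4.1076


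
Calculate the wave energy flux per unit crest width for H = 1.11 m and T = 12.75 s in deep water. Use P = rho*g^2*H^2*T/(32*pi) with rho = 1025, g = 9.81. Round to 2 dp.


P = rho * g^2 * H^2 * T / (32 * pi)
P = 1025 * 9.81^2 * 1.11^2 * 12.75 / (32 * pi)
P = 1025 * 96.2361 * 1.2321 * 12.75 / 100.53096
P = 15414.10 W/m

15414.10


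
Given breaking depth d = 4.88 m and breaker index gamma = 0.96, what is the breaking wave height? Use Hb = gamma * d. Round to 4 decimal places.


Hb = gamma * d
Hb = 0.96 * 4.88
Hb = 4.6848 m

4.6848


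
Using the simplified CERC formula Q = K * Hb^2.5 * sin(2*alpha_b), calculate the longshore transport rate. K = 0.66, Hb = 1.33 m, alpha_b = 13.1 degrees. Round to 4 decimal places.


Q = K * Hb^2.5 * sin(2 * alpha_b)
Hb^2.5 = 1.33^2.5 = 2.039995
sin(2 * 13.1) = sin(26.2) = 0.441506
Q = 0.66 * 2.039995 * 0.441506
Q = 0.5944 m^3/s

0.5944


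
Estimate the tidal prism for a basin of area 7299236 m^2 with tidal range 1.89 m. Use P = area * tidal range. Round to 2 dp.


Tidal prism = Area * Tidal range
P = 7299236 * 1.89
P = 13795556.04 m^3

13795556.04


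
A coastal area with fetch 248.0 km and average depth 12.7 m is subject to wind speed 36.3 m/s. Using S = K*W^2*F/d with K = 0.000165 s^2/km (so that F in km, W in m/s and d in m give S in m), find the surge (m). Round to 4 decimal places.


S = K * W^2 * F / d
W^2 = 36.3^2 = 1317.69
S = 0.000165 * 1317.69 * 248.0 / 12.7
Numerator = 0.000165 * 1317.69 * 248.0 = 53.919875
S = 53.919875 / 12.7 = 4.2457 m

4.2457


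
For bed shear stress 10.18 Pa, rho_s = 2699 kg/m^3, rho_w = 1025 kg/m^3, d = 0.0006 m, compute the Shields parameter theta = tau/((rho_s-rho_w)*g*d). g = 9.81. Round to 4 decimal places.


theta = tau / ((rho_s - rho_w) * g * d)
rho_s - rho_w = 2699 - 1025 = 1674
Denominator = 1674 * 9.81 * 0.0006 = 9.853164
theta = 10.18 / 9.853164
theta = 1.0332

1.0332


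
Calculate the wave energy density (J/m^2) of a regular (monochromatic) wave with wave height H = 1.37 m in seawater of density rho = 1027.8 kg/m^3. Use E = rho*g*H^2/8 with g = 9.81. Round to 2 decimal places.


E = (1/8) * rho * g * H^2
E = (1/8) * 1027.8 * 9.81 * 1.37^2
E = 0.125 * 1027.8 * 9.81 * 1.8769
E = 2365.53 J/m^2

2365.53


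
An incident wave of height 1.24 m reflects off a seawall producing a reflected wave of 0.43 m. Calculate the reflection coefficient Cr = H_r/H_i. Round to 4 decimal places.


Cr = H_r / H_i
Cr = 0.43 / 1.24
Cr = 0.3468

0.3468


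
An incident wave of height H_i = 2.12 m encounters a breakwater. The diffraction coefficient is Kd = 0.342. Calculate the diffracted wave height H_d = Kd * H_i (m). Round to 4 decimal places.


H_d = Kd * H_i
H_d = 0.342 * 2.12
H_d = 0.7250 m

0.7250


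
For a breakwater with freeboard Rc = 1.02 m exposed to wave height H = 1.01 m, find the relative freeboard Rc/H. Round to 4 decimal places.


Relative freeboard = Rc / H
= 1.02 / 1.01
= 1.0099

1.0099


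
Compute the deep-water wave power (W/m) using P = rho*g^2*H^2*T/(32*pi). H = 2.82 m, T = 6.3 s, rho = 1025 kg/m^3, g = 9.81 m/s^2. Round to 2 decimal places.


P = rho * g^2 * H^2 * T / (32 * pi)
P = 1025 * 9.81^2 * 2.82^2 * 6.3 / (32 * pi)
P = 1025 * 96.2361 * 7.9524 * 6.3 / 100.53096
P = 49158.75 W/m

49158.75


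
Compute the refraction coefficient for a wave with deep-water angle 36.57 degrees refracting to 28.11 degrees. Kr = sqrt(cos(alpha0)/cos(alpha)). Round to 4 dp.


Kr = sqrt(cos(alpha0) / cos(alpha))
cos(36.57) = 0.803130
cos(28.11) = 0.882045
Kr = sqrt(0.803130 / 0.882045)
Kr = sqrt(0.910532)
Kr = 0.9542

0.9542


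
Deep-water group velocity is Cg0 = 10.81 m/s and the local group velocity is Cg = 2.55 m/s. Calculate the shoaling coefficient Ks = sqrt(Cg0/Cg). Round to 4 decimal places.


Ks = sqrt(Cg0 / Cg)
Ks = sqrt(10.81 / 2.55)
Ks = sqrt(4.2392)
Ks = 2.0589

2.0589


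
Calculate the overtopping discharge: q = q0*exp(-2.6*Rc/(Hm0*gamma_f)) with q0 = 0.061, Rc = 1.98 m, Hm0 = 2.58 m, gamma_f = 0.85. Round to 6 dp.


q = q0 * exp(-2.6 * Rc / (Hm0 * gamma_f))
Exponent = -2.6 * 1.98 / (2.58 * 0.85)
= -2.6 * 1.98 / 2.1930
= -2.347469
exp(-2.347469) = 0.095611
q = 0.061 * 0.095611
q = 0.005832 m^3/s/m

0.005832


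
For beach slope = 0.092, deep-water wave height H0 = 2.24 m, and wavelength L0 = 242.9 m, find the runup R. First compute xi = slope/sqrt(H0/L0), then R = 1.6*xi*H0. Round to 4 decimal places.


xi = slope / sqrt(H0/L0)
H0/L0 = 2.24/242.9 = 0.009222
sqrt(0.009222) = 0.096031
xi = 0.092 / 0.096031 = 0.958027
R = 1.6 * xi * H0 = 1.6 * 0.958027 * 2.24
R = 3.4336 m

3.4336


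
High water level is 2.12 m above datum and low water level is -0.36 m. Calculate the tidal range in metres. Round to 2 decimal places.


Tidal range = High water - Low water
Tidal range = 2.12 - (-0.36)
Tidal range = 2.48 m

2.48


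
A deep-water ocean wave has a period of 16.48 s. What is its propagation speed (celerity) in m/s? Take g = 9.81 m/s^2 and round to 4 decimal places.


We use the deep-water celerity formula:
C = g * T / (2 * pi)
C = 9.81 * 16.48 / (2 * 3.14159...)
C = 161.668800 / 6.283185
C = 25.7304 m/s

25.7304


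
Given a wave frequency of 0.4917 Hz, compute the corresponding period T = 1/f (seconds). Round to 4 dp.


T = 1 / f
T = 1 / 0.4917
T = 2.0338 s

2.0338


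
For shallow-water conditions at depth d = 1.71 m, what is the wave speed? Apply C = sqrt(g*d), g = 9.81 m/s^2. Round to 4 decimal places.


Using the shallow-water approximation:
C = sqrt(g * d) = sqrt(9.81 * 1.71)
C = sqrt(16.7751)
C = 4.0957 m/s

4.0957


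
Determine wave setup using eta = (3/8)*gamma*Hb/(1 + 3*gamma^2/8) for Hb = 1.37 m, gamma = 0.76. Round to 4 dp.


eta = (3/8) * gamma * Hb / (1 + 3*gamma^2/8)
Numerator = (3/8) * 0.76 * 1.37 = 0.390450
Denominator = 1 + 3*0.76^2/8 = 1 + 0.216600 = 1.216600
eta = 0.390450 / 1.216600
eta = 0.3209 m

0.3209


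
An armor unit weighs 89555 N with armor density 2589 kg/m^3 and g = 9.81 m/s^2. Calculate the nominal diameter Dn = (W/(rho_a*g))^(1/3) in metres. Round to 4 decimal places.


V = W / (rho_a * g)
V = 89555 / (2589 * 9.81)
V = 89555 / 25398.09
V = 3.526053 m^3
Dn = V^(1/3) = 3.526053^(1/3)
Dn = 1.5221 m

1.5221


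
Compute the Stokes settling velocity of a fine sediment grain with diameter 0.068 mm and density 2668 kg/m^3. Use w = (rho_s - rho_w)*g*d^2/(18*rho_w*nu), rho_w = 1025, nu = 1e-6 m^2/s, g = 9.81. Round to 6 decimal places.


w = (rho_s - rho_w) * g * d^2 / (18 * rho_w * nu)
d = 0.068 mm = 0.000068 m
rho_s - rho_w = 2668 - 1025 = 1643
Numerator = 1643 * 9.81 * (0.000068)^2 = 0.000074528846
Denominator = 18 * 1025 * 1e-6 = 0.018450
w = 0.004040 m/s

0.004040


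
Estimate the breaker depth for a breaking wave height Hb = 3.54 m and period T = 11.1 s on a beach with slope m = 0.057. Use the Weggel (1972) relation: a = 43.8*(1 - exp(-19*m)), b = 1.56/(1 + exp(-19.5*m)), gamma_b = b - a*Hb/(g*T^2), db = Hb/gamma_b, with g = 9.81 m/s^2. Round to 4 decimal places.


a = 43.8 * (1 - exp(-19 * m))
exp(-19 * 0.057) = exp(-1.0830) = 0.338578
a = 43.8 * (1 - 0.338578) = 28.970272
b = 1.56 / (1 + exp(-19.5 * m))
exp(-19.5 * 0.057) = exp(-1.1115) = 0.329065
b = 1.56 / (1 + 0.329065) = 1.173757
Hb / (g * T^2) = 3.54 / (9.81 * 11.1^2) = 3.54 / 1208.6901 = 0.00292879
gamma_b = b - a * Hb/(g*T^2) = 1.173757 - 28.970272 * 0.00292879 = 1.088910
db = Hb / gamma_b = 3.54 / 1.088910
db = 3.2510 m

3.2510


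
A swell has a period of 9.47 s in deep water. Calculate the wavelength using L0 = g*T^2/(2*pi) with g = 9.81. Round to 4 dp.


L0 = g * T^2 / (2 * pi)
L0 = 9.81 * 9.47^2 / (2 * pi)
L0 = 9.81 * 89.6809 / 6.28319
L0 = 879.7696 / 6.28319
L0 = 140.0197 m

140.0197


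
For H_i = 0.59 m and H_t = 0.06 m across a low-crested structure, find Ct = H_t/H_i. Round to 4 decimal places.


Ct = H_t / H_i
Ct = 0.06 / 0.59
Ct = 0.1017

0.1017


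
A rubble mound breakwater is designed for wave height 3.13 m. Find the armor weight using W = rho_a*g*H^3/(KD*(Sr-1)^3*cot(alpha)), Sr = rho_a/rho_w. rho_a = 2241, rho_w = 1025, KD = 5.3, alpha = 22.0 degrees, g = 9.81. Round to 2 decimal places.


Sr = rho_a / rho_w = 2241 / 1025 = 2.186341
(Sr - 1) = 1.186341
(Sr - 1)^3 = 1.669664
cot(22.0) = 1 / tan(22.0) = 1 / 0.404026 = 2.475087
Numerator = 2241 * 9.81 * 3.13^3 = 674130.3448
Denominator = 5.3 * 1.669664 * 2.475087 = 21.902588
W = 674130.3448 / 21.902588
W = 30778.57 N

30778.57


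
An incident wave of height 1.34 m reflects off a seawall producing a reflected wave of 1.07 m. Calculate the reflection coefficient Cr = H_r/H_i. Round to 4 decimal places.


Cr = H_r / H_i
Cr = 1.07 / 1.34
Cr = 0.7985

0.7985


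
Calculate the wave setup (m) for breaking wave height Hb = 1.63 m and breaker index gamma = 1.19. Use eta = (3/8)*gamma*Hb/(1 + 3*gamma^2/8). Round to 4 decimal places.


eta = (3/8) * gamma * Hb / (1 + 3*gamma^2/8)
Numerator = (3/8) * 1.19 * 1.63 = 0.727387
Denominator = 1 + 3*1.19^2/8 = 1 + 0.531038 = 1.531038
eta = 0.727387 / 1.531038
eta = 0.4751 m

0.4751


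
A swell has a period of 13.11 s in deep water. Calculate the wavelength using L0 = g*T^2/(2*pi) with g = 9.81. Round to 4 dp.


L0 = g * T^2 / (2 * pi)
L0 = 9.81 * 13.11^2 / (2 * pi)
L0 = 9.81 * 171.8721 / 6.28319
L0 = 1686.0653 / 6.28319
L0 = 268.3456 m

268.3456


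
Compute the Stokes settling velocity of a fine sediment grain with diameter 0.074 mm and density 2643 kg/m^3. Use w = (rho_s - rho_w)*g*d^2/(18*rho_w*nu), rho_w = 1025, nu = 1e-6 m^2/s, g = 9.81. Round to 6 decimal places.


w = (rho_s - rho_w) * g * d^2 / (18 * rho_w * nu)
d = 0.074 mm = 0.000074 m
rho_s - rho_w = 2643 - 1025 = 1618
Numerator = 1618 * 9.81 * (0.000074)^2 = 0.000086918248
Denominator = 18 * 1025 * 1e-6 = 0.018450
w = 0.004711 m/s

0.004711


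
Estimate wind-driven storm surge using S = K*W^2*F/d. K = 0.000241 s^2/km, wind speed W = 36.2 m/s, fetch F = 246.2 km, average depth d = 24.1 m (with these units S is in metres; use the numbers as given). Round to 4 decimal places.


S = K * W^2 * F / d
W^2 = 36.2^2 = 1310.44
S = 0.000241 * 1310.44 * 246.2 / 24.1
Numerator = 0.000241 * 1310.44 * 246.2 = 77.753909
S = 77.753909 / 24.1 = 3.2263 m

3.2263


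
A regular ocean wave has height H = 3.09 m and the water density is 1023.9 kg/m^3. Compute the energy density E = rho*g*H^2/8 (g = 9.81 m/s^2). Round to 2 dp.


E = (1/8) * rho * g * H^2
E = (1/8) * 1023.9 * 9.81 * 3.09^2
E = 0.125 * 1023.9 * 9.81 * 9.5481
E = 11988.19 J/m^2

11988.19


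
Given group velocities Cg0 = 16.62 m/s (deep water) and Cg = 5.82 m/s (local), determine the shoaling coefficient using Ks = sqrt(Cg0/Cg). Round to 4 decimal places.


Ks = sqrt(Cg0 / Cg)
Ks = sqrt(16.62 / 5.82)
Ks = sqrt(2.8557)
Ks = 1.6899

1.6899


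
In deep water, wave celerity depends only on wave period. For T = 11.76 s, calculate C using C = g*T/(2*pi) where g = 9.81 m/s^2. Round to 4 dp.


We use the deep-water celerity formula:
C = g * T / (2 * pi)
C = 9.81 * 11.76 / (2 * 3.14159...)
C = 115.365600 / 6.283185
C = 18.3610 m/s

18.3610


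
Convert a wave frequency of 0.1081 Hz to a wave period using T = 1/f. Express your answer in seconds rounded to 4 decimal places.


T = 1 / f
T = 1 / 0.1081
T = 9.2507 s

9.2507


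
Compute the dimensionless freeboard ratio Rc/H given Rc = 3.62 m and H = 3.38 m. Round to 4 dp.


Relative freeboard = Rc / H
= 3.62 / 3.38
= 1.0710

1.0710


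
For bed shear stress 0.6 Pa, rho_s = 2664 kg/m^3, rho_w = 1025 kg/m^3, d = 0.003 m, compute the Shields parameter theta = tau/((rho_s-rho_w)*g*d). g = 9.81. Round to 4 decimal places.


theta = tau / ((rho_s - rho_w) * g * d)
rho_s - rho_w = 2664 - 1025 = 1639
Denominator = 1639 * 9.81 * 0.003 = 48.235770
theta = 0.6 / 48.235770
theta = 0.0124

0.0124


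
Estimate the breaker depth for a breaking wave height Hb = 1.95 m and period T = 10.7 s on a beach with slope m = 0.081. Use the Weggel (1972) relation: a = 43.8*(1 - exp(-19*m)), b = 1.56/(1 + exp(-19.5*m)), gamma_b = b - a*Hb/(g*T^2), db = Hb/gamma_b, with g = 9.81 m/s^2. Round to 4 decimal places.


a = 43.8 * (1 - exp(-19 * m))
exp(-19 * 0.081) = exp(-1.5390) = 0.214596
a = 43.8 * (1 - 0.214596) = 34.400713
b = 1.56 / (1 + exp(-19.5 * m))
exp(-19.5 * 0.081) = exp(-1.5795) = 0.206078
b = 1.56 / (1 + 0.206078) = 1.293449
Hb / (g * T^2) = 1.95 / (9.81 * 10.7^2) = 1.95 / 1123.1469 = 0.00173619
gamma_b = b - a * Hb/(g*T^2) = 1.293449 - 34.400713 * 0.00173619 = 1.233722
db = Hb / gamma_b = 1.95 / 1.233722
db = 1.5806 m

1.5806


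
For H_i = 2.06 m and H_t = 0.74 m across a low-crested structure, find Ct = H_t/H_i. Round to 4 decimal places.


Ct = H_t / H_i
Ct = 0.74 / 2.06
Ct = 0.3592

0.3592


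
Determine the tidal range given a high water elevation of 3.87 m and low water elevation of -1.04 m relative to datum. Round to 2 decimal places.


Tidal range = High water - Low water
Tidal range = 3.87 - (-1.04)
Tidal range = 4.91 m

4.91


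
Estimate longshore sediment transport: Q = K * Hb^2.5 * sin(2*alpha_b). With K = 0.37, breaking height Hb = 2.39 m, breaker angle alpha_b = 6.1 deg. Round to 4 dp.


Q = K * Hb^2.5 * sin(2 * alpha_b)
Hb^2.5 = 2.39^2.5 = 8.830692
sin(2 * 6.1) = sin(12.2) = 0.211325
Q = 0.37 * 8.830692 * 0.211325
Q = 0.6905 m^3/s

0.6905


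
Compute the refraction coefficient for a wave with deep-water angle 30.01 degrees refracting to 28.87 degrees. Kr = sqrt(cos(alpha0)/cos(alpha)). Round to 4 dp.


Kr = sqrt(cos(alpha0) / cos(alpha))
cos(30.01) = 0.865938
cos(28.87) = 0.875717
Kr = sqrt(0.865938 / 0.875717)
Kr = sqrt(0.988833)
Kr = 0.9944

0.9944


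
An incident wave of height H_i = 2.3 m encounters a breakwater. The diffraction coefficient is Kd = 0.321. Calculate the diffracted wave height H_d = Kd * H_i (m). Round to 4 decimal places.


H_d = Kd * H_i
H_d = 0.321 * 2.3
H_d = 0.7383 m

0.7383


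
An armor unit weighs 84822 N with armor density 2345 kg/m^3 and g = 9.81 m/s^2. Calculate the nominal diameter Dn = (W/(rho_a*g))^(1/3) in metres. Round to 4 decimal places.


V = W / (rho_a * g)
V = 84822 / (2345 * 9.81)
V = 84822 / 23004.45
V = 3.687200 m^3
Dn = V^(1/3) = 3.687200^(1/3)
Dn = 1.5449 m

1.5449


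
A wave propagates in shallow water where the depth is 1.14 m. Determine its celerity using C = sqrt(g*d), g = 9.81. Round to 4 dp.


Using the shallow-water approximation:
C = sqrt(g * d) = sqrt(9.81 * 1.14)
C = sqrt(11.1834)
C = 3.3442 m/s

3.3442


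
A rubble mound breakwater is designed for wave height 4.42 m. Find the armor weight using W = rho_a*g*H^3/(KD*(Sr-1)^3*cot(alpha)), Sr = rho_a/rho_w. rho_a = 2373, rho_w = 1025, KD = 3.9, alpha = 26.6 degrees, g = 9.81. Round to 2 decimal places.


Sr = rho_a / rho_w = 2373 / 1025 = 2.315122
(Sr - 1) = 1.315122
(Sr - 1)^3 = 2.274564
cot(26.6) = 1 / tan(26.6) = 1 / 0.500763 = 1.996954
Numerator = 2373 * 9.81 * 4.42^3 = 2010173.5474
Denominator = 3.9 * 2.274564 * 1.996954 = 17.714574
W = 2010173.5474 / 17.714574
W = 113475.69 N

113475.69


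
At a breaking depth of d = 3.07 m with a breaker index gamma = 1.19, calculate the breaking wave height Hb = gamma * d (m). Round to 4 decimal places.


Hb = gamma * d
Hb = 1.19 * 3.07
Hb = 3.6533 m

3.6533


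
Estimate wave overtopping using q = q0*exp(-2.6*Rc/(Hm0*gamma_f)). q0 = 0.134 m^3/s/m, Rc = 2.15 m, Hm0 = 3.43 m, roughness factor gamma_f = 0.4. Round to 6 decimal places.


q = q0 * exp(-2.6 * Rc / (Hm0 * gamma_f))
Exponent = -2.6 * 2.15 / (3.43 * 0.4)
= -2.6 * 2.15 / 1.3720
= -4.074344
exp(-4.074344) = 0.017003
q = 0.134 * 0.017003
q = 0.002278 m^3/s/m

0.002278
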